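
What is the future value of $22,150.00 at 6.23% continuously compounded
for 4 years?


Formula: FV = P * e^(r*t)
Exponent: r*t = 0.0623 * 4 = 0.2492
e^(0.2492) = 1.282999
FV = $22,150.00 * 1.282999 = $28,418.42

$28,418.42


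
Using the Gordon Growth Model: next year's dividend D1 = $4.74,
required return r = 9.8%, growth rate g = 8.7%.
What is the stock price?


Formula: P = D1 / (r - g)
Spread: r - g = 0.098 - 0.087 = 0.011
Substituting: P = $4.74 / 0.011
P = $430.91

$430.91


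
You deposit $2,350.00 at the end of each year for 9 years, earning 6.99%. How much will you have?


Formula: FV = PMT * ((1+r)^n - 1) / r
Growth factor: (1 + 0.0699)^9 = 1.836913
Numerator: 1.836913 - 1 = 0.836913
FV = $2,350.00 * 0.836913 / 0.0699 = $28,136.57

$28,136.57


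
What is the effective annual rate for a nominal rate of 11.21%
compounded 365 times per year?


Formula: EAR = (1 + r/m)^m - 1
Period rate: r/m = 0.1121 / 365 = 0.000307
Compounding: (1 + 0.000307)^365 = 1.118605
EAR = 1.118605 - 1 = 0.118605

0.118605


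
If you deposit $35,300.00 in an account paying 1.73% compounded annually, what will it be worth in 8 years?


Formula: FV = P * (1 + r)^n
Substituting: FV = $35,300.00 * (1 + 0.0173)^8
Growth factor: (1.0173)^8 = 1.147076
FV = $35,300.00 * 1.147076 = $40,491.80

$40,491.80


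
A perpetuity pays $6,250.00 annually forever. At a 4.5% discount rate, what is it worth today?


Formula: PV = C / r
Substituting: PV = $6,250.00 / 0.045
PV = $138,888.89

$138,888.89


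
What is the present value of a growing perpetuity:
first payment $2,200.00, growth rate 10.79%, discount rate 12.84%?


Formula: PV = C / (r - g)
Spread: r - g = 0.1284 - 0.1079 = 0.0205
Substituting: PV = $2,200.00 / 0.0205
PV = $107,317.07

$107,317.07


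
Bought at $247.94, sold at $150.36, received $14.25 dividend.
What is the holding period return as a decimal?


Formula: HPR = (P1 - P0 + D) / P0
Gain: $150.36 - $247.94 + $14.25 = -$83.33
HPR = -$83.33 / $247.94 = -0.3361

-0.3361


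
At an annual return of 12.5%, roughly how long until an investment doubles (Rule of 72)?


Formula: Years ≈ 72 / r
Substituting: Years ≈ 72 / 12.5
Years ≈ 5.8

5.8 years


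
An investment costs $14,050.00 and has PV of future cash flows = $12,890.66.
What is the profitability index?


Formula: PI = PV(cash flows) / initial investment
Substituting: PI = $12,890.66 / $14,050.00
PI = 0.9175

0.9175


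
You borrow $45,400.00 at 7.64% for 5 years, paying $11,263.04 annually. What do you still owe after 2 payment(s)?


Formula: Balance = PV*(1+r)^k - PMT*((1+r)^k - 1)/r
Growth: (1 + 0.0764)^2 = 1.158637
Accumulated factor: ((1+r)^k - 1)/r = 2.0764
Balance = $45,400.00 * 1.158637 - $11,263.04 * 2.0764
Balance = $29,215.54

$29,215.54


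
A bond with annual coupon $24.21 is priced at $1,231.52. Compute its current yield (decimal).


Formula: Current yield = annual coupon / price
Substituting: CY = $24.21 / $1,231.52
CY = 0.019659

0.019659


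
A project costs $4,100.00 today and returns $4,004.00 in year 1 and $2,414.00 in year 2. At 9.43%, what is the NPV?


Formula: NPV = C0 + C1/(1+r) + C2/(1+r)^2
Discount C1: $4,004.00 / (1 + 0.0943) = $3,658.96
Discount C2: $2,414.00 / (1 + 0.0943)^2 = $2,015.88
NPV = -$4,100.00 + $3,658.96 + $2,015.88 = $1,574.84

$1,574.84


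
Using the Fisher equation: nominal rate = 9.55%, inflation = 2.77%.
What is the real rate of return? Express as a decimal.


Formula: (1 + r_real) = (1 + r_nom) / (1 + inflation)
Substituting: (1 + r_real) = 1.0955 / 1.0277
(1 + r_real) = 1.065973
r_real = 1.065973 - 1 = 0.065973

0.065973


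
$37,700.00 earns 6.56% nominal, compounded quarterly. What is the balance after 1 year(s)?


Formula: FV = P * (1 + r/m)^(m*t)
Period rate: r/m = 0.0656 / 4 = 0.0164
Total periods: m*t = 4 * 1 = 4
Growth factor: (1 + 0.0164)^4 = 1.067231
FV = $37,700.00 * 1.067231 = $40,234.63

$40,234.63


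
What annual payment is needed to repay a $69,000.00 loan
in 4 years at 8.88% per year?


Formula: PMT = PV * r / (1 - (1+r)^(-n))
Denominator: 1 - (1 + 0.0888)^(-4) = 0.288447
Numerator: $69,000.00 * 0.0888 = 6127.2
PMT = 6127.2 / 0.288447 = $21,242.07

$21,242.07


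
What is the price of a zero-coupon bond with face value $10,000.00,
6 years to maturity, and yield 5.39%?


Formula: Price = FV / (1 + r)^n
Substituting: Price = $10,000.00 / (1 + 0.0539)^6
Discount factor: (1.0539)^6 = 1.370239
Price = $10,000.00 / 1.370239 = $7,298.00

$7,298.00


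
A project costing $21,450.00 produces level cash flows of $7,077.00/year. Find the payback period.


Formula: Payback = investment / annual cash flow
Substituting: Payback = $21,450.00 / $7,077.00
Payback = 3.0309 years

3.0309 years


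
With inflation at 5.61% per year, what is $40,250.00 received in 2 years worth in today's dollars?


Formula: Real value = nominal / (1 + inflation)^years
Price level: (1 + 0.0561)^2 = 1.115347
Real value = $40,250.00 / 1.115347 = $36,087.42

$36,087.42


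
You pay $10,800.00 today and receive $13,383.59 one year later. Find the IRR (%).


Formula: IRR = C1/C0 - 1
Substituting: IRR = $13,383.59 / $10,800.00 - 1
Ratio: 1.239221 - 1 = 0.239221
IRR = 23.9221%

23.9221%


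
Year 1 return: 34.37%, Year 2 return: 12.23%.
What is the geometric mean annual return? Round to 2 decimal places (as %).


Formula: Geometric mean = ((1+r1)*(1+r2))^(1/2) - 1
Product: (1 + 0.3437) * (1 + 0.1223) = 1.3437 * 1.1223 = 1.508035
Square root: 1.508035^0.5 = 1.228021
Geometric mean = 1.228021 - 1 = 0.228021
As percentage: 22.80%

22.80%


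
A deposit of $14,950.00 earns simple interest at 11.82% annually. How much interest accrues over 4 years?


Formula: I = P * r * t
Substituting: I = $14,950.00 * 0.1182 * 4
Step: I = $14,950.00 * 0.4728
I = $7,068.36

$7,068.36


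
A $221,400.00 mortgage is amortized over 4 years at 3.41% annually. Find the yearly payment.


Formula: PMT = PV * r / (1 - (1+r)^(-n))
Denominator: 1 - (1 + 0.0341)^(-4) = 0.12552
Numerator: $221,400.00 * 0.0341 = 7549.74
PMT = 7549.74 / 0.12552 = $60,147.67

$60,147.67


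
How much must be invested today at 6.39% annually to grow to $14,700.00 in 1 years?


Formula: PV = FV / (1 + r)^n
Substituting: PV = $14,700.00 / (1 + 0.0639)^1
Discount factor: (1.0639)^1 = 1.0639
PV = $14,700.00 / 1.0639 = $13,817.09

$13,817.09


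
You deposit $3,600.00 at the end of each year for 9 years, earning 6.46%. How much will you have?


Formula: FV = PMT * ((1+r)^n - 1) / r
Growth factor: (1 + 0.0646)^9 = 1.756621
Numerator: 1.756621 - 1 = 0.756621
FV = $3,600.00 * 0.756621 / 0.0646 = $42,164.66

$42,164.66


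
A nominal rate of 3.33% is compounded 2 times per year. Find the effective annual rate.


Formula: EAR = (1 + r/m)^m - 1
Period rate: r/m = 0.0333 / 2 = 0.01665
Compounding: (1 + 0.01665)^2 = 1.033577
EAR = 1.033577 - 1 = 0.033577

0.033577


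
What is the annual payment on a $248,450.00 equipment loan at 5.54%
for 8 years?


Formula: PMT = PV * r / (1 - (1+r)^(-n))
Denominator: 1 - (1 + 0.0554)^(-8) = 0.350374
Numerator: $248,450.00 * 0.0554 = 13764.13
PMT = 13764.13 / 0.350374 = $39,284.09

$39,284.09


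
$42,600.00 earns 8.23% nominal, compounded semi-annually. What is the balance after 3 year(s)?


Formula: FV = P * (1 + r/m)^(m*t)
Period rate: r/m = 0.0823 / 2 = 0.04115
Total periods: m*t = 2 * 3 = 6
Growth factor: (1 + 0.04115)^6 = 1.273737
FV = $42,600.00 * 1.273737 = $54,261.20

$54,261.20


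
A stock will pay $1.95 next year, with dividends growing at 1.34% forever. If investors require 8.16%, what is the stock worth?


Formula: P = D1 / (r - g)
Spread: r - g = 0.0816 - 0.0134 = 0.0682
Substituting: P = $1.95 / 0.0682
P = $28.59

$28.59


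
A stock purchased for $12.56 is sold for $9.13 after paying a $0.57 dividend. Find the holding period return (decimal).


Formula: HPR = (P1 - P0 + D) / P0
Gain: $9.13 - $12.56 + $0.57 = -$2.86
HPR = -$2.86 / $12.56 = -0.2277

-0.2277


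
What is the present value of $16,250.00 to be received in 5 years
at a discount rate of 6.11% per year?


Formula: PV = FV / (1 + r)^n
Substituting: PV = $16,250.00 / (1 + 0.0611)^5
Discount factor: (1.0611)^5 = 1.345184
PV = $16,250.00 / 1.345184 = $12,080.14

$12,080.14


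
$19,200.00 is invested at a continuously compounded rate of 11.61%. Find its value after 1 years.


Formula: FV = P * e^(r*t)
Exponent: r*t = 0.1161 * 1 = 0.1161
e^(0.1161) = 1.123108
FV = $19,200.00 * 1.123108 = $21,563.68

$21,563.68


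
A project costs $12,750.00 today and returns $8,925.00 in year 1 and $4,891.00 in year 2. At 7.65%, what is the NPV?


Formula: NPV = C0 + C1/(1+r) + C2/(1+r)^2
Discount C1: $8,925.00 / (1 + 0.0765) = $8,290.76
Discount C2: $4,891.00 / (1 + 0.0765)^2 = $4,220.56
NPV = -$12,750.00 + $8,290.76 + $4,220.56 = -$238.69

-$238.69


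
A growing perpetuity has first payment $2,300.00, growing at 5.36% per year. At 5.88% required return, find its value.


Formula: PV = C / (r - g)
Spread: r - g = 0.0588 - 0.0536 = 0.0052
Substituting: PV = $2,300.00 / 0.0052
PV = $442,307.69

$442,307.69


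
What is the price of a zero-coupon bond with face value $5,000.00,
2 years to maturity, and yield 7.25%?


Formula: Price = FV / (1 + r)^n
Substituting: Price = $5,000.00 / (1 + 0.0725)^2
Discount factor: (1.0725)^2 = 1.150256
Price = $5,000.00 / 1.150256 = $4,346.86

$4,346.86


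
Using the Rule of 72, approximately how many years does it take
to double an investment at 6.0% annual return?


Formula: Years ≈ 72 / r
Substituting: Years ≈ 72 / 6.0
Years ≈ 12.0

12.0 years


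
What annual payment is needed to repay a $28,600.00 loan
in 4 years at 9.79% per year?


Formula: PMT = PV * r / (1 - (1+r)^(-n))
Denominator: 1 - (1 + 0.0979)^(-4) = 0.311746
Numerator: $28,600.00 * 0.0979 = 2799.94
PMT = 2799.94 / 0.311746 = $8,981.48

$8,981.48


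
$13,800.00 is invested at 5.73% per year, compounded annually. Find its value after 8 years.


Formula: FV = P * (1 + r)^n
Substituting: FV = $13,800.00 * (1 + 0.0573)^8
Growth factor: (1.0573)^8 = 1.561658
FV = $13,800.00 * 1.561658 = $21,550.88

$21,550.88


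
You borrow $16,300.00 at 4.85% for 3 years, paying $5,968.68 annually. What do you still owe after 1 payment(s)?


Formula: Balance = PV*(1+r)^k - PMT*((1+r)^k - 1)/r
Growth: (1 + 0.0485)^1 = 1.0485
Accumulated factor: ((1+r)^k - 1)/r = 1.0
Balance = $16,300.00 * 1.0485 - $5,968.68 * 1.0
Balance = $11,121.87

$11,121.87


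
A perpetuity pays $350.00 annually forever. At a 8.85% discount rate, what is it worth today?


Formula: PV = C / r
Substituting: PV = $350.00 / 0.0885
PV = $3,954.80

$3,954.80


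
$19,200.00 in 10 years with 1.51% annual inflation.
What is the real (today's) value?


Formula: Real value = nominal / (1 + inflation)^years
Price level: (1 + 0.0151)^10 = 1.161685
Real value = $19,200.00 / 1.161685 = $16,527.72

$16,527.72


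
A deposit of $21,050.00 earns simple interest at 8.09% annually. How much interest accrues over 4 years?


Formula: I = P * r * t
Substituting: I = $21,050.00 * 0.0809 * 4
Step: I = $21,050.00 * 0.3236
I = $6,811.78

$6,811.78


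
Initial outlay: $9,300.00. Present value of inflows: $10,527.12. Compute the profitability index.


Formula: PI = PV(cash flows) / initial investment
Substituting: PI = $10,527.12 / $9,300.00
PI = 1.1319

1.1319


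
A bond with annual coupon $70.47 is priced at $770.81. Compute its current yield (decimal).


Formula: Current yield = annual coupon / price
Substituting: CY = $70.47 / $770.81
CY = 0.091423

0.091423


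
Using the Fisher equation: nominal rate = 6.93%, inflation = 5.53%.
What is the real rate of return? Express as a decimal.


Formula: (1 + r_real) = (1 + r_nom) / (1 + inflation)
Substituting: (1 + r_real) = 1.0693 / 1.0553
(1 + r_real) = 1.013266
r_real = 1.013266 - 1 = 0.013266

0.013266


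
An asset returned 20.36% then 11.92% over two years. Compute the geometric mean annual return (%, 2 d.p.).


Formula: Geometric mean = ((1+r1)*(1+r2))^(1/2) - 1
Product: (1 + 0.2036) * (1 + 0.1192) = 1.2036 * 1.1192 = 1.347069
Square root: 1.347069^0.5 = 1.160633
Geometric mean = 1.160633 - 1 = 0.160633
As percentage: 16.06%

16.06%


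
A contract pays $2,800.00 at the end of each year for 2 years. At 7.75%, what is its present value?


Formula: PV = PMT * (1 - (1+r)^(-n)) / r
Discount factor: (1 + 0.0775)^(-2) = 0.861322
Bracket: 1 - 0.861322 = 0.138678
PV = $2,800.00 * 0.138678 / 0.0775 = $5,010.31

$5,010.31


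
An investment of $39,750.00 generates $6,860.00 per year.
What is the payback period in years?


Formula: Payback = investment / annual cash flow
Substituting: Payback = $39,750.00 / $6,860.00
Payback = 5.7945 years

5.7945 years


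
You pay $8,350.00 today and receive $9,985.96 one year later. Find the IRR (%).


Formula: IRR = C1/C0 - 1
Substituting: IRR = $9,985.96 / $8,350.00 - 1
Ratio: 1.195923 - 1 = 0.195923
IRR = 19.5923%

19.5923%


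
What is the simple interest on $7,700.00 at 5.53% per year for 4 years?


Formula: I = P * r * t
Substituting: I = $7,700.00 * 0.0553 * 4
Step: I = $7,700.00 * 0.2212
I = $1,703.24

$1,703.24


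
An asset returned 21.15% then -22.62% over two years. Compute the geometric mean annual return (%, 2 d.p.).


Formula: Geometric mean = ((1+r1)*(1+r2))^(1/2) - 1
Product: (1 + 0.2115) * (1 + -0.2262) = 1.2115 * 0.7738 = 0.937459
Square root: 0.937459^0.5 = 0.968225
Geometric mean = 0.968225 - 1 = -0.031775
As percentage: -3.18%

-3.18%


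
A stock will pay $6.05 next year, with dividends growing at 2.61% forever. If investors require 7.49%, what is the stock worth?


Formula: P = D1 / (r - g)
Spread: r - g = 0.0749 - 0.0261 = 0.0488
Substituting: P = $6.05 / 0.0488
P = $123.98

$123.98


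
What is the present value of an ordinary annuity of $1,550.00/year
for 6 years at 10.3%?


Formula: PV = PMT * (1 - (1+r)^(-n)) / r
Discount factor: (1 + 0.103)^(-6) = 0.555325
Bracket: 1 - 0.555325 = 0.444675
PV = $1,550.00 * 0.444675 / 0.103 = $6,691.72

$6,691.72


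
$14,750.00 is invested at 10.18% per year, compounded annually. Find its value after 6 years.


Formula: FV = P * (1 + r)^n
Substituting: FV = $14,750.00 * (1 + 0.1018)^6
Growth factor: (1.1018)^6 = 1.789026
FV = $14,750.00 * 1.789026 = $26,388.13

$26,388.13


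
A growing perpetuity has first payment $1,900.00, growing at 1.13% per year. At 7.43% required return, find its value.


Formula: PV = C / (r - g)
Spread: r - g = 0.0743 - 0.0113 = 0.063
Substituting: PV = $1,900.00 / 0.063
PV = $30,158.73

$30,158.73


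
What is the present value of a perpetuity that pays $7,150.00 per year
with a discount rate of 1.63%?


Formula: PV = C / r
Substituting: PV = $7,150.00 / 0.0163
PV = $438,650.31

$438,650.31


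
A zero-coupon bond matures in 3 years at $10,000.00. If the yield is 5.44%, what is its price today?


Formula: Price = FV / (1 + r)^n
Substituting: Price = $10,000.00 / (1 + 0.0544)^3
Discount factor: (1.0544)^3 = 1.172239
Price = $10,000.00 / 1.172239 = $8,530.68

$8,530.68


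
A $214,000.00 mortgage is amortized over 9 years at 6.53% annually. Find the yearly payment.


Formula: PMT = PV * r / (1 - (1+r)^(-n))
Denominator: 1 - (1 + 0.0653)^(-9) = 0.434083
Numerator: $214,000.00 * 0.0653 = 13974.2
PMT = 13974.2 / 0.434083 = $32,192.45

$32,192.45


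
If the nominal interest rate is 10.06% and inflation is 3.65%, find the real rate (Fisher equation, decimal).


Formula: (1 + r_real) = (1 + r_nom) / (1 + inflation)
Substituting: (1 + r_real) = 1.1006 / 1.0365
(1 + r_real) = 1.061843
r_real = 1.061843 - 1 = 0.061843

0.061843


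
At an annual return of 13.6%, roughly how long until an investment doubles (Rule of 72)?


Formula: Years ≈ 72 / r
Substituting: Years ≈ 72 / 13.6
Years ≈ 5.3

5.3 years


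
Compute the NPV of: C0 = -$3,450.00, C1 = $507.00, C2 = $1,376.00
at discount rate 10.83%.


Formula: NPV = C0 + C1/(1+r) + C2/(1+r)^2
Discount C1: $507.00 / (1 + 0.1083) = $457.46
Discount C2: $1,376.00 / (1 + 0.1083)^2 = $1,120.22
NPV = -$3,450.00 + $457.46 + $1,120.22 = -$1,872.32

-$1,872.32


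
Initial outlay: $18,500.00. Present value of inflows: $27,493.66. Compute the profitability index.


Formula: PI = PV(cash flows) / initial investment
Substituting: PI = $27,493.66 / $18,500.00
PI = 1.4861

1.4861


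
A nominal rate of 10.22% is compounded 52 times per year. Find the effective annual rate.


Formula: EAR = (1 + r/m)^m - 1
Period rate: r/m = 0.1022 / 52 = 0.001965
Compounding: (1 + 0.001965)^52 = 1.107494
EAR = 1.107494 - 1 = 0.107494

0.107494


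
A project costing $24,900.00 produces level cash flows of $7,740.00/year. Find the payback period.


Formula: Payback = investment / annual cash flow
Substituting: Payback = $24,900.00 / $7,740.00
Payback = 3.2171 years

3.2171 years


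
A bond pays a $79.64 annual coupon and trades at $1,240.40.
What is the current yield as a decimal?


Formula: Current yield = annual coupon / price
Substituting: CY = $79.64 / $1,240.40
CY = 0.064205

0.064205


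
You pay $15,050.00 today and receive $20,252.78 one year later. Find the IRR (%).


Formula: IRR = C1/C0 - 1
Substituting: IRR = $20,252.78 / $15,050.00 - 1
Ratio: 1.3457 - 1 = 0.3457
IRR = 34.57%

34.57%


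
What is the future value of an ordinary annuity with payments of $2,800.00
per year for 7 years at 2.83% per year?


Formula: FV = PMT * ((1+r)^n - 1) / r
Growth factor: (1 + 0.0283)^7 = 1.215735
Numerator: 1.215735 - 1 = 0.215735
FV = $2,800.00 * 0.215735 / 0.0283 = $21,344.79

$21,344.79


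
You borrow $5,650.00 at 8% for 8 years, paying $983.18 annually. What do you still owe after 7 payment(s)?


Formula: Balance = PV*(1+r)^k - PMT*((1+r)^k - 1)/r
Growth: (1 + 0.08)^7 = 1.713824
Accumulated factor: ((1+r)^k - 1)/r = 8.922803
Balance = $5,650.00 * 1.713824 - $983.18 * 8.922803
Balance = $910.39

$910.39


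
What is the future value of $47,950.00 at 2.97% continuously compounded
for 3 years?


Formula: FV = P * e^(r*t)
Exponent: r*t = 0.0297 * 3 = 0.0891
e^(0.0891) = 1.09319
FV = $47,950.00 * 1.09319 = $52,418.46

$52,418.46


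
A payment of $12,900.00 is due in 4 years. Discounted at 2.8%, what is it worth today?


Formula: PV = FV / (1 + r)^n
Substituting: PV = $12,900.00 / (1 + 0.028)^4
Discount factor: (1.028)^4 = 1.116792
PV = $12,900.00 / 1.116792 = $11,550.94

$11,550.94


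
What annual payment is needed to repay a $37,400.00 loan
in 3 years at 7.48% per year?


Formula: PMT = PV * r / (1 - (1+r)^(-n))
Denominator: 1 - (1 + 0.0748)^(-3) = 0.19459
Numerator: $37,400.00 * 0.0748 = 2797.52
PMT = 2797.52 / 0.19459 = $14,376.49

$14,376.49


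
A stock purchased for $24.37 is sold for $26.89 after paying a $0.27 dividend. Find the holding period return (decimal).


Formula: HPR = (P1 - P0 + D) / P0
Gain: $26.89 - $24.37 + $0.27 = $2.79
HPR = $2.79 / $24.37 = 0.1145

0.1145


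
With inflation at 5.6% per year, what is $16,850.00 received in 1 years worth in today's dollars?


Formula: Real value = nominal / (1 + inflation)^years
Price level: (1 + 0.056)^1 = 1.056
Real value = $16,850.00 / 1.056 = $15,956.44

$15,956.44


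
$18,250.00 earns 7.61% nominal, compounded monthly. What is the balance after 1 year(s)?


Formula: FV = P * (1 + r/m)^(m*t)
Period rate: r/m = 0.0761 / 12 = 0.006342
Total periods: m*t = 12 * 1 = 12
Growth factor: (1 + 0.006342)^12 = 1.078811
FV = $18,250.00 * 1.078811 = $19,688.30

$19,688.30


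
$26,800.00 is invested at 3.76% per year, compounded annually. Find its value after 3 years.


Formula: FV = P * (1 + r)^n
Substituting: FV = $26,800.00 * (1 + 0.0376)^3
Growth factor: (1.0376)^3 = 1.117094
FV = $26,800.00 * 1.117094 = $29,938.13

$29,938.13


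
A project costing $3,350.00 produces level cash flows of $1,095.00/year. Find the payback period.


Formula: Payback = investment / annual cash flow
Substituting: Payback = $3,350.00 / $1,095.00
Payback = 3.0594 years

3.0594 years


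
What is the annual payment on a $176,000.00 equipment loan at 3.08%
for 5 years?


Formula: PMT = PV * r / (1 - (1+r)^(-n))
Denominator: 1 - (1 + 0.0308)^(-5) = 0.140733
Numerator: $176,000.00 * 0.0308 = 5420.8
PMT = 5420.8 / 0.140733 = $38,518.23

$38,518.23


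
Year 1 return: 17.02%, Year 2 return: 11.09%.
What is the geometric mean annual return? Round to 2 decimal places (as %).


Formula: Geometric mean = ((1+r1)*(1+r2))^(1/2) - 1
Product: (1 + 0.1702) * (1 + 0.1109) = 1.1702 * 1.1109 = 1.299975
Square root: 1.299975^0.5 = 1.140165
Geometric mean = 1.140165 - 1 = 0.140165
As percentage: 14.02%

14.02%


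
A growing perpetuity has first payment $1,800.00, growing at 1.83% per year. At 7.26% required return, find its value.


Formula: PV = C / (r - g)
Spread: r - g = 0.0726 - 0.0183 = 0.0543
Substituting: PV = $1,800.00 / 0.0543
PV = $33,149.17

$33,149.17


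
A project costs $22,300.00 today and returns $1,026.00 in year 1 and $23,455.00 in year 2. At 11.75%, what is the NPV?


Formula: NPV = C0 + C1/(1+r) + C2/(1+r)^2
Discount C1: $1,026.00 / (1 + 0.1175) = $918.12
Discount C2: $23,455.00 / (1 + 0.1175)^2 = $18,781.94
NPV = -$22,300.00 + $918.12 + $18,781.94 = -$2,599.94

-$2,599.94


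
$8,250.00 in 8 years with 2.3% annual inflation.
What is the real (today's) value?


Formula: Real value = nominal / (1 + inflation)^years
Price level: (1 + 0.023)^8 = 1.199513
Real value = $8,250.00 / 1.199513 = $6,877.79

$6,877.79


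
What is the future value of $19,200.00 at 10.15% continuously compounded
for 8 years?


Formula: FV = P * e^(r*t)
Exponent: r*t = 0.1015 * 8 = 0.812
e^(0.812) = 2.252408
FV = $19,200.00 * 2.252408 = $43,246.24

$43,246.24


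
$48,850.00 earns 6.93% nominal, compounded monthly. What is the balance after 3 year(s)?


Formula: FV = P * (1 + r/m)^(m*t)
Period rate: r/m = 0.0693 / 12 = 0.005775
Total periods: m*t = 12 * 3 = 36
Growth factor: (1 + 0.005775)^36 = 1.230354
FV = $48,850.00 * 1.230354 = $60,102.80

$60,102.80


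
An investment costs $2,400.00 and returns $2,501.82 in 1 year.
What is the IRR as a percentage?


Formula: IRR = C1/C0 - 1
Substituting: IRR = $2,501.82 / $2,400.00 - 1
Ratio: 1.042425 - 1 = 0.042425
IRR = 4.2425%

4.2425%


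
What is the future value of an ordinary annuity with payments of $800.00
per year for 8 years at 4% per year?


Formula: FV = PMT * ((1+r)^n - 1) / r
Growth factor: (1 + 0.04)^8 = 1.368569
Numerator: 1.368569 - 1 = 0.368569
FV = $800.00 * 0.368569 / 0.04 = $7,371.38

$7,371.38


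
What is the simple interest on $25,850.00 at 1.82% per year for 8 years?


Formula: I = P * r * t
Substituting: I = $25,850.00 * 0.0182 * 8
Step: I = $25,850.00 * 0.1456
I = $3,763.76

$3,763.76


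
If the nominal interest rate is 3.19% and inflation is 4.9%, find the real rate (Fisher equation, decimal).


Formula: (1 + r_real) = (1 + r_nom) / (1 + inflation)
Substituting: (1 + r_real) = 1.0319 / 1.049
(1 + r_real) = 0.983699
r_real = 0.983699 - 1 = -0.016301

-0.016301


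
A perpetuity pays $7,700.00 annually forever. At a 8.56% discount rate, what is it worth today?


Formula: PV = C / r
Substituting: PV = $7,700.00 / 0.0856
PV = $89,953.27

$89,953.27


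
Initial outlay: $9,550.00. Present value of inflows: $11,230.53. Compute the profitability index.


Formula: PI = PV(cash flows) / initial investment
Substituting: PI = $11,230.53 / $9,550.00
PI = 1.176

1.176


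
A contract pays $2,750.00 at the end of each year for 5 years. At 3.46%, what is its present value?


Formula: PV = PMT * (1 - (1+r)^(-n)) / r
Discount factor: (1 + 0.0346)^(-5) = 0.843602
Bracket: 1 - 0.843602 = 0.156398
PV = $2,750.00 * 0.156398 / 0.0346 = $12,430.47

$12,430.47


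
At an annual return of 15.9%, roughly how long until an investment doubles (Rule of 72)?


Formula: Years ≈ 72 / r
Substituting: Years ≈ 72 / 15.9
Years ≈ 4.5

4.5 years


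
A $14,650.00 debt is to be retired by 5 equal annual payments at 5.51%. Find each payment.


Formula: PMT = PV * r / (1 - (1+r)^(-n))
Denominator: 1 - (1 + 0.0551)^(-5) = 0.235228
Numerator: $14,650.00 * 0.0551 = 807.215
PMT = 807.215 / 0.235228 = $3,431.63

$3,431.63


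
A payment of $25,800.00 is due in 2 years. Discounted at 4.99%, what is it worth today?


Formula: PV = FV / (1 + r)^n
Substituting: PV = $25,800.00 / (1 + 0.0499)^2
Discount factor: (1.0499)^2 = 1.10229
PV = $25,800.00 / 1.10229 = $23,405.82

$23,405.82


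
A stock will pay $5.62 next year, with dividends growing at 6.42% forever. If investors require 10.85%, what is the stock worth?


Formula: P = D1 / (r - g)
Spread: r - g = 0.1085 - 0.0642 = 0.0443
Substituting: P = $5.62 / 0.0443
P = $126.86

$126.86


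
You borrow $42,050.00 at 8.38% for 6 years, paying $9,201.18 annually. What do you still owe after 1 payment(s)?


Formula: Balance = PV*(1+r)^k - PMT*((1+r)^k - 1)/r
Growth: (1 + 0.0838)^1 = 1.0838
Accumulated factor: ((1+r)^k - 1)/r = 1.0
Balance = $42,050.00 * 1.0838 - $9,201.18 * 1.0
Balance = $36,372.61

$36,372.61


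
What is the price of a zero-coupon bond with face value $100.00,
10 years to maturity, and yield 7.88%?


Formula: Price = FV / (1 + r)^n
Substituting: Price = $100.00 / (1 + 0.0788)^10
Discount factor: (1.0788)^10 = 2.135057
Price = $100.00 / 2.135057 = $46.84

$46.84


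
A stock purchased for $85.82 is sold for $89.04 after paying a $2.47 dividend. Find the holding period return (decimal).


Formula: HPR = (P1 - P0 + D) / P0
Gain: $89.04 - $85.82 + $2.47 = $5.69
HPR = $5.69 / $85.82 = 0.0663

0.0663


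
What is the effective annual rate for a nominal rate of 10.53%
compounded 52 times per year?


Formula: EAR = (1 + r/m)^m - 1
Period rate: r/m = 0.1053 / 52 = 0.002025
Compounding: (1 + 0.002025)^52 = 1.110926
EAR = 1.110926 - 1 = 0.110926

0.110926


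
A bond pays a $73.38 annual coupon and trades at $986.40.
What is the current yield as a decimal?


Formula: Current yield = annual coupon / price
Substituting: CY = $73.38 / $986.40
CY = 0.074392

0.074392


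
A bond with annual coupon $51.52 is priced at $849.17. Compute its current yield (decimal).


Formula: Current yield = annual coupon / price
Substituting: CY = $51.52 / $849.17
CY = 0.060671

0.060671


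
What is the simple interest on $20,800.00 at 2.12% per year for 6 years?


Formula: I = P * r * t
Substituting: I = $20,800.00 * 0.0212 * 6
Step: I = $20,800.00 * 0.1272
I = $2,645.76

$2,645.76


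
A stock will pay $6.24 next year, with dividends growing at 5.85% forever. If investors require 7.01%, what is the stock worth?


Formula: P = D1 / (r - g)
Spread: r - g = 0.0701 - 0.0585 = 0.0116
Substituting: P = $6.24 / 0.0116
P = $537.93

$537.93


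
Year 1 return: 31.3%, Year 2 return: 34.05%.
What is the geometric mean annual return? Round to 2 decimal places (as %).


Formula: Geometric mean = ((1+r1)*(1+r2))^(1/2) - 1
Product: (1 + 0.313) * (1 + 0.3405) = 1.313 * 1.3405 = 1.760077
Square root: 1.760077^0.5 = 1.326679
Geometric mean = 1.326679 - 1 = 0.326679
As percentage: 32.67%

32.67%


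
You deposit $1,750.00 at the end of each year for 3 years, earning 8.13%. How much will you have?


Formula: FV = PMT * ((1+r)^n - 1) / r
Growth factor: (1 + 0.0813)^3 = 1.264266
Numerator: 1.264266 - 1 = 0.264266
FV = $1,750.00 * 0.264266 / 0.0813 = $5,688.39

$5,688.39


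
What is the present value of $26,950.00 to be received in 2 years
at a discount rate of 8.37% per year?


Formula: PV = FV / (1 + r)^n
Substituting: PV = $26,950.00 / (1 + 0.0837)^2
Discount factor: (1.0837)^2 = 1.174406
PV = $26,950.00 / 1.174406 = $22,947.78

$22,947.78


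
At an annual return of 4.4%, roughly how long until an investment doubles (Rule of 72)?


Formula: Years ≈ 72 / r
Substituting: Years ≈ 72 / 4.4
Years ≈ 16.4

16.4 years


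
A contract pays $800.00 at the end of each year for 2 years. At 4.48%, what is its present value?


Formula: PV = PMT * (1 - (1+r)^(-n)) / r
Discount factor: (1 + 0.0448)^(-2) = 0.916081
Bracket: 1 - 0.916081 = 0.083919
PV = $800.00 * 0.083919 / 0.0448 = $1,498.56

$1,498.56


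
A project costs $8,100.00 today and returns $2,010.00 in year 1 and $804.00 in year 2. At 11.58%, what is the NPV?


Formula: NPV = C0 + C1/(1+r) + C2/(1+r)^2
Discount C1: $2,010.00 / (1 + 0.1158) = $1,801.40
Discount C2: $804.00 / (1 + 0.1158)^2 = $645.78
NPV = -$8,100.00 + $1,801.40 + $645.78 = -$5,652.82

-$5,652.82


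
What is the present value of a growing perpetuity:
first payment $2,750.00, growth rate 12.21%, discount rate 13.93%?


Formula: PV = C / (r - g)
Spread: r - g = 0.1393 - 0.1221 = 0.0172
Substituting: PV = $2,750.00 / 0.0172
PV = $159,883.72

$159,883.72


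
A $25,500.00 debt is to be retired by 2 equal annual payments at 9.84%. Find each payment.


Formula: PMT = PV * r / (1 - (1+r)^(-n))
Denominator: 1 - (1 + 0.0984)^(-2) = 0.171144
Numerator: $25,500.00 * 0.0984 = 2509.2
PMT = 2509.2 / 0.171144 = $14,661.32

$14,661.32


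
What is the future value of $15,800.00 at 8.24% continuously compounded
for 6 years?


Formula: FV = P * e^(r*t)
Exponent: r*t = 0.0824 * 6 = 0.4944
e^(0.4944) = 1.639514
FV = $15,800.00 * 1.639514 = $25,904.32

$25,904.32


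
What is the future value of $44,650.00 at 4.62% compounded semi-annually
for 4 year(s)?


Formula: FV = P * (1 + r/m)^(m*t)
Period rate: r/m = 0.0462 / 2 = 0.0231
Total periods: m*t = 2 * 4 = 8
Growth factor: (1 + 0.0231)^8 = 1.200452
FV = $44,650.00 * 1.200452 = $53,600.17

$53,600.17


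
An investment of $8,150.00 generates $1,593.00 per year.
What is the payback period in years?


Formula: Payback = investment / annual cash flow
Substituting: Payback = $8,150.00 / $1,593.00
Payback = 5.1161 years

5.1161 years


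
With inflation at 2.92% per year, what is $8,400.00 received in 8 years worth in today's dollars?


Formula: Real value = nominal / (1 + inflation)^years
Price level: (1 + 0.0292)^8 = 1.25892
Real value = $8,400.00 / 1.25892 = $6,672.38

$6,672.38


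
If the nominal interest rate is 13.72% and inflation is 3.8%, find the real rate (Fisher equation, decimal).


Formula: (1 + r_real) = (1 + r_nom) / (1 + inflation)
Substituting: (1 + r_real) = 1.1372 / 1.038
(1 + r_real) = 1.095568
r_real = 1.095568 - 1 = 0.095568

0.095568


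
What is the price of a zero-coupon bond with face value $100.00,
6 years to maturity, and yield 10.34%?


Formula: Price = FV / (1 + r)^n
Substituting: Price = $100.00 / (1 + 0.1034)^6
Discount factor: (1.1034)^6 = 1.80467
Price = $100.00 / 1.80467 = $55.41

$55.41


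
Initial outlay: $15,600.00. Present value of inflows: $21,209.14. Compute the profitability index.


Formula: PI = PV(cash flows) / initial investment
Substituting: PI = $21,209.14 / $15,600.00
PI = 1.3596

1.3596


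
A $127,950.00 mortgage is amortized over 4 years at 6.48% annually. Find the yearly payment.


Formula: PMT = PV * r / (1 - (1+r)^(-n))
Denominator: 1 - (1 + 0.0648)^(-4) = 0.222093
Numerator: $127,950.00 * 0.0648 = 8291.16
PMT = 8291.16 / 0.222093 = $37,331.97

$37,331.97


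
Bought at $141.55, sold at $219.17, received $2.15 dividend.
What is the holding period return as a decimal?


Formula: HPR = (P1 - P0 + D) / P0
Gain: $219.17 - $141.55 + $2.15 = $79.77
HPR = $79.77 / $141.55 = 0.5635

0.5635


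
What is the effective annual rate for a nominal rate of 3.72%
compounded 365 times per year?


Formula: EAR = (1 + r/m)^m - 1
Period rate: r/m = 0.0372 / 365 = 0.000102
Compounding: (1 + 0.000102)^365 = 1.037899
EAR = 1.037899 - 1 = 0.037899

0.037899


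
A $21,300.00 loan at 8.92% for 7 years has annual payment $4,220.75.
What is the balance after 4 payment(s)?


Formula: Balance = PV*(1+r)^k - PMT*((1+r)^k - 1)/r
Growth: (1 + 0.0892)^4 = 1.407442
Accumulated factor: ((1+r)^k - 1)/r = 4.567736
Balance = $21,300.00 * 1.407442 - $4,220.75 * 4.567736
Balance = $10,699.24

$10,699.24


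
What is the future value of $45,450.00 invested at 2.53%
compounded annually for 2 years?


Formula: FV = P * (1 + r)^n
Substituting: FV = $45,450.00 * (1 + 0.0253)^2
Growth factor: (1.0253)^2 = 1.05124
FV = $45,450.00 * 1.05124 = $47,778.86

$47,778.86


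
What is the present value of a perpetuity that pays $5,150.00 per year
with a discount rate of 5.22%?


Formula: PV = C / r
Substituting: PV = $5,150.00 / 0.0522
PV = $98,659.00

$98,659.00


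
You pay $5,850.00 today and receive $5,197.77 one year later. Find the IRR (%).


Formula: IRR = C1/C0 - 1
Substituting: IRR = $5,197.77 / $5,850.00 - 1
Ratio: 0.888508 - 1 = -0.111492
IRR = -11.1492%

-11.1492%


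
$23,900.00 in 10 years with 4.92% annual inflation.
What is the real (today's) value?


Formula: Real value = nominal / (1 + inflation)^years
Price level: (1 + 0.0492)^10 = 1.616526
Real value = $23,900.00 / 1.616526 = $14,784.79

$14,784.79


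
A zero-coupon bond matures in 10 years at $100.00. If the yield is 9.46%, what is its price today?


Formula: Price = FV / (1 + r)^n
Substituting: Price = $100.00 / (1 + 0.0946)^10
Discount factor: (1.0946)^10 = 2.46919
Price = $100.00 / 2.46919 = $40.50

$40.50


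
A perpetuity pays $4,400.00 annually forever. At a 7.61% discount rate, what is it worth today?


Formula: PV = C / r
Substituting: PV = $4,400.00 / 0.0761
PV = $57,818.66

$57,818.66


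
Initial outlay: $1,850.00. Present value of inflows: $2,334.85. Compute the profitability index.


Formula: PI = PV(cash flows) / initial investment
Substituting: PI = $2,334.85 / $1,850.00
PI = 1.2621

1.2621


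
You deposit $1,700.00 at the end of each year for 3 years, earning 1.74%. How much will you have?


Formula: FV = PMT * ((1+r)^n - 1) / r
Growth factor: (1 + 0.0174)^3 = 1.053114
Numerator: 1.053114 - 1 = 0.053114
FV = $1,700.00 * 0.053114 / 0.0174 = $5,189.25

$5,189.25


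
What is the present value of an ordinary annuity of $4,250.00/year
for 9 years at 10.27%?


Formula: PV = PMT * (1 - (1+r)^(-n)) / r
Discount factor: (1 + 0.1027)^(-9) = 0.414843
Bracket: 1 - 0.414843 = 0.585157
PV = $4,250.00 * 0.585157 / 0.1027 = $24,215.36

$24,215.36


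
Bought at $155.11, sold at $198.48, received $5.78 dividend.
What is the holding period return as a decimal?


Formula: HPR = (P1 - P0 + D) / P0
Gain: $198.48 - $155.11 + $5.78 = $49.15
HPR = $49.15 / $155.11 = 0.3169

0.3169


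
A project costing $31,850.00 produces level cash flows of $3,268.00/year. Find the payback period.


Formula: Payback = investment / annual cash flow
Substituting: Payback = $31,850.00 / $3,268.00
Payback = 9.746 years

9.746 years


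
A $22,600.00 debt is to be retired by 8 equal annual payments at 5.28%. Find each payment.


Formula: PMT = PV * r / (1 - (1+r)^(-n))
Denominator: 1 - (1 + 0.0528)^(-8) = 0.337428
Numerator: $22,600.00 * 0.0528 = 1193.28
PMT = 1193.28 / 0.337428 = $3,536.40

$3,536.40


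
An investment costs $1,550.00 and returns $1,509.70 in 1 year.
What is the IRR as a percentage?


Formula: IRR = C1/C0 - 1
Substituting: IRR = $1,509.70 / $1,550.00 - 1
Ratio: 0.974 - 1 = -0.026
IRR = -2.6%

-2.6%


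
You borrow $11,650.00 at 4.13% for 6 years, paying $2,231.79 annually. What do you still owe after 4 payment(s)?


Formula: Balance = PV*(1+r)^k - PMT*((1+r)^k - 1)/r
Growth: (1 + 0.0413)^4 = 1.175719
Accumulated factor: ((1+r)^k - 1)/r = 4.254693
Balance = $11,650.00 * 1.175719 - $2,231.79 * 4.254693
Balance = $4,201.54

$4,201.54


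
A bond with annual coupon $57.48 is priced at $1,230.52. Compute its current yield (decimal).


Formula: Current yield = annual coupon / price
Substituting: CY = $57.48 / $1,230.52
CY = 0.046712

0.046712


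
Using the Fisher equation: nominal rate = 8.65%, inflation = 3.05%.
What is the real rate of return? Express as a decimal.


Formula: (1 + r_real) = (1 + r_nom) / (1 + inflation)
Substituting: (1 + r_real) = 1.0865 / 1.0305
(1 + r_real) = 1.054343
r_real = 1.054343 - 1 = 0.054343

0.054343


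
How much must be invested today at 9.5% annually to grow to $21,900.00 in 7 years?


Formula: PV = FV / (1 + r)^n
Substituting: PV = $21,900.00 / (1 + 0.095)^7
Discount factor: (1.095)^7 = 1.887552
PV = $21,900.00 / 1.887552 = $11,602.33

$11,602.33


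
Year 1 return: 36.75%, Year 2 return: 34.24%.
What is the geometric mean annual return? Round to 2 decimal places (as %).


Formula: Geometric mean = ((1+r1)*(1+r2))^(1/2) - 1
Product: (1 + 0.3675) * (1 + 0.3424) = 1.3675 * 1.3424 = 1.835732
Square root: 1.835732^0.5 = 1.354892
Geometric mean = 1.354892 - 1 = 0.354892
As percentage: 35.49%

35.49%


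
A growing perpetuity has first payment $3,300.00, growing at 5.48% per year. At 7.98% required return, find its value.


Formula: PV = C / (r - g)
Spread: r - g = 0.0798 - 0.0548 = 0.025
Substituting: PV = $3,300.00 / 0.025
PV = $132,000.00

$132,000.00


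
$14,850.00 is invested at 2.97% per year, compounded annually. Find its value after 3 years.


Formula: FV = P * (1 + r)^n
Substituting: FV = $14,850.00 * (1 + 0.0297)^3
Growth factor: (1.0297)^3 = 1.091772
FV = $14,850.00 * 1.091772 = $16,212.82

$16,212.82


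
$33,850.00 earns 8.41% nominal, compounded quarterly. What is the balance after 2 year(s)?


Formula: FV = P * (1 + r/m)^(m*t)
Period rate: r/m = 0.0841 / 4 = 0.021025
Total periods: m*t = 4 * 2 = 8
Growth factor: (1 + 0.021025)^8 = 1.181112
FV = $33,850.00 * 1.181112 = $39,980.63

$39,980.63


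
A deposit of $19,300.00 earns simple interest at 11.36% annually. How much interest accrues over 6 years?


Formula: I = P * r * t
Substituting: I = $19,300.00 * 0.1136 * 6
Step: I = $19,300.00 * 0.6816
I = $13,154.88

$13,154.88


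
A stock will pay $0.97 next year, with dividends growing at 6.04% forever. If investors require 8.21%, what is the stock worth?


Formula: P = D1 / (r - g)
Spread: r - g = 0.0821 - 0.0604 = 0.0217
Substituting: P = $0.97 / 0.0217
P = $44.70

$44.70


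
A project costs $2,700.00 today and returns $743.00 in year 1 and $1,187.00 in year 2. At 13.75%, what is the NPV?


Formula: NPV = C0 + C1/(1+r) + C2/(1+r)^2
Discount C1: $743.00 / (1 + 0.1375) = $653.19
Discount C2: $1,187.00 / (1 + 0.1375)^2 = $917.38
NPV = -$2,700.00 + $653.19 + $917.38 = -$1,129.44

-$1,129.44


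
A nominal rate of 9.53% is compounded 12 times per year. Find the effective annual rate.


Formula: EAR = (1 + r/m)^m - 1
Period rate: r/m = 0.0953 / 12 = 0.007942
Compounding: (1 + 0.007942)^12 = 1.099575
EAR = 1.099575 - 1 = 0.099575

0.099575


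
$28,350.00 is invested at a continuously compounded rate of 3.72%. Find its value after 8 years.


Formula: FV = P * e^(r*t)
Exponent: r*t = 0.0372 * 8 = 0.2976
e^(0.2976) = 1.346623
FV = $28,350.00 * 1.346623 = $38,176.76

$38,176.76


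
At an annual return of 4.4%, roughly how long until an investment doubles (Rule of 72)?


Formula: Years ≈ 72 / r
Substituting: Years ≈ 72 / 4.4
Years ≈ 16.4

16.4 years


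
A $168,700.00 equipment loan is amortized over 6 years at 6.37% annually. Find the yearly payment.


Formula: PMT = PV * r / (1 - (1+r)^(-n))
Denominator: 1 - (1 + 0.0637)^(-6) = 0.309625
Numerator: $168,700.00 * 0.0637 = 10746.19
PMT = 10746.19 / 0.309625 = $34,707.11

$34,707.11


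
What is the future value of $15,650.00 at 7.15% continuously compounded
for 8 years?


Formula: FV = P * e^(r*t)
Exponent: r*t = 0.0715 * 8 = 0.572
e^(0.572) = 1.771807
FV = $15,650.00 * 1.771807 = $27,728.78

$27,728.78


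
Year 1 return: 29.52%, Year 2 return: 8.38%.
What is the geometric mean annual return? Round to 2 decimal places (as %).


Formula: Geometric mean = ((1+r1)*(1+r2))^(1/2) - 1
Product: (1 + 0.2952) * (1 + 0.0838) = 1.2952 * 1.0838 = 1.403738
Square root: 1.403738^0.5 = 1.184794
Geometric mean = 1.184794 - 1 = 0.184794
As percentage: 18.48%

18.48%
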